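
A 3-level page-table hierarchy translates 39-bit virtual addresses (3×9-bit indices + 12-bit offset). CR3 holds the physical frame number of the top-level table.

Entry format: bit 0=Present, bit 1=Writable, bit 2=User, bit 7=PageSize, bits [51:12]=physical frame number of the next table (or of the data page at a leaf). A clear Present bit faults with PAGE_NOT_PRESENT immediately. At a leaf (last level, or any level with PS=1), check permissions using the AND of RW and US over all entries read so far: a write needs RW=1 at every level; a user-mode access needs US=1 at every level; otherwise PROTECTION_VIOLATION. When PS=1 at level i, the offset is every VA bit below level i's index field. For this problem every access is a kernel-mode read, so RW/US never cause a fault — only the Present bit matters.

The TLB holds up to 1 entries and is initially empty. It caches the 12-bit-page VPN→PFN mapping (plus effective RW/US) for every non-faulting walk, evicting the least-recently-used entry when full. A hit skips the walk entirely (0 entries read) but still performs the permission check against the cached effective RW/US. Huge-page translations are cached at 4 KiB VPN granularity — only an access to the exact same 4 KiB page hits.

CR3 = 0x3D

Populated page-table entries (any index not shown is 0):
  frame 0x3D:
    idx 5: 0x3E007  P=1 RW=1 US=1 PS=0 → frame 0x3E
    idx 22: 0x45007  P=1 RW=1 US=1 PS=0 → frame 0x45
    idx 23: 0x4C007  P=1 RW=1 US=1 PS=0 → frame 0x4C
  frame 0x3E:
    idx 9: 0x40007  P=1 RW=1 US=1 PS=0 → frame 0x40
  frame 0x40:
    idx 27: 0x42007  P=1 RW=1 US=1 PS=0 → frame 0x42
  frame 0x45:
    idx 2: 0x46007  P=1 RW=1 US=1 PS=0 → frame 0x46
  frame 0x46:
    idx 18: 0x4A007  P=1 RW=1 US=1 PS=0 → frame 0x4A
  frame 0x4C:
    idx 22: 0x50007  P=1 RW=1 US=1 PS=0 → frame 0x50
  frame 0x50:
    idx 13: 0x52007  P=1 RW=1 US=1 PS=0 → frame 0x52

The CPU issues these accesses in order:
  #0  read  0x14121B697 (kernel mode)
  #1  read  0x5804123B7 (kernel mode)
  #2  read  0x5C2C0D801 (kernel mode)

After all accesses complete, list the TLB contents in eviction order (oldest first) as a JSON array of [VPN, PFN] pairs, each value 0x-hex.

Trace:
#0 VA=0x14121B697 (r,kernel):
  L0: frame=0x3D idx=5 entry=0x3E007 [P=1 RW=1 US=1 PS=0]
  L1: frame=0x3E idx=9 entry=0x40007 [P=1 RW=1 US=1 PS=0]
  L2: frame=0x40 idx=27 entry=0x42007 [P=1 RW=1 US=1 PS=0]
  → PA=0x42697  (3 entries read)
#1 VA=0x5804123B7 (r,kernel):
  L0: frame=0x3D idx=22 entry=0x45007 [P=1 RW=1 US=1 PS=0]
  L1: frame=0x45 idx=2 entry=0x46007 [P=1 RW=1 US=1 PS=0]
  L2: frame=0x46 idx=18 entry=0x4A007 [P=1 RW=1 US=1 PS=0]
  → PA=0x4A3B7  (3 entries read)
#2 VA=0x5C2C0D801 (r,kernel):
  L0: frame=0x3D idx=23 entry=0x4C007 [P=1 RW=1 US=1 PS=0]
  L1: frame=0x4C idx=22 entry=0x50007 [P=1 RW=1 US=1 PS=0]
  L2: frame=0x50 idx=13 entry=0x52007 [P=1 RW=1 US=1 PS=0]
  → PA=0x52801  (3 entries read)

TLB: [["0x5C2C0D", "0x52"]]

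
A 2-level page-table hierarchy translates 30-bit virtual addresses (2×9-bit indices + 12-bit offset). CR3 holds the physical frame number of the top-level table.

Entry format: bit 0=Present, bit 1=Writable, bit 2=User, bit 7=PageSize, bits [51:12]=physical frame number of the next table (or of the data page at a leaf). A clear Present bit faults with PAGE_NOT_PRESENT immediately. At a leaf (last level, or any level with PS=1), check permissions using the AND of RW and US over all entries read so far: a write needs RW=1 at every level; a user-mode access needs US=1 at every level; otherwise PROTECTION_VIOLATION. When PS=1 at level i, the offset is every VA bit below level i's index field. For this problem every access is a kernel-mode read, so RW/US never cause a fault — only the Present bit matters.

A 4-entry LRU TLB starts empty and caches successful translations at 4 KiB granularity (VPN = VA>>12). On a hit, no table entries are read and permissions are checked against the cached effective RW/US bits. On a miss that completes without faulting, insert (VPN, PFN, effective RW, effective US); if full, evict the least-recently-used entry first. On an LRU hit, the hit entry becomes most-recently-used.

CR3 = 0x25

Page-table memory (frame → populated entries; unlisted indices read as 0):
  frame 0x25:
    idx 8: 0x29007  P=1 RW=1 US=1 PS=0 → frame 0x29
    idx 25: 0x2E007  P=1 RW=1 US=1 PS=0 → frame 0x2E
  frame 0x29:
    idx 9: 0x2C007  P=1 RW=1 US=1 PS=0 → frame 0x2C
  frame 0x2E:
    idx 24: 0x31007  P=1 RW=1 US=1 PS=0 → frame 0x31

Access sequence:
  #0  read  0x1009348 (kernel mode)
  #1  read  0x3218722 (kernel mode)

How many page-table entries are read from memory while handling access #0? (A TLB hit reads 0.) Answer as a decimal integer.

Walk each access:
#0 VA=0x1009348 (r,kernel):
  L0 @0x25[8] → 0x29007  P=1,RW=1,US=1,PS=0
  L1 @0x29[9] → 0x2C007  P=1,RW=1,US=1,PS=0
  ⇒ phys 0x2C348  [2 reads]
#1 VA=0x3218722 (r,kernel):
  L0 @0x25[25] → 0x2E007  P=1,RW=1,US=1,PS=0
  L1 @0x2E[24] → 0x31007  P=1,RW=1,US=1,PS=0
  ⇒ phys 0x31722  [2 reads]

Entries read for #0: 2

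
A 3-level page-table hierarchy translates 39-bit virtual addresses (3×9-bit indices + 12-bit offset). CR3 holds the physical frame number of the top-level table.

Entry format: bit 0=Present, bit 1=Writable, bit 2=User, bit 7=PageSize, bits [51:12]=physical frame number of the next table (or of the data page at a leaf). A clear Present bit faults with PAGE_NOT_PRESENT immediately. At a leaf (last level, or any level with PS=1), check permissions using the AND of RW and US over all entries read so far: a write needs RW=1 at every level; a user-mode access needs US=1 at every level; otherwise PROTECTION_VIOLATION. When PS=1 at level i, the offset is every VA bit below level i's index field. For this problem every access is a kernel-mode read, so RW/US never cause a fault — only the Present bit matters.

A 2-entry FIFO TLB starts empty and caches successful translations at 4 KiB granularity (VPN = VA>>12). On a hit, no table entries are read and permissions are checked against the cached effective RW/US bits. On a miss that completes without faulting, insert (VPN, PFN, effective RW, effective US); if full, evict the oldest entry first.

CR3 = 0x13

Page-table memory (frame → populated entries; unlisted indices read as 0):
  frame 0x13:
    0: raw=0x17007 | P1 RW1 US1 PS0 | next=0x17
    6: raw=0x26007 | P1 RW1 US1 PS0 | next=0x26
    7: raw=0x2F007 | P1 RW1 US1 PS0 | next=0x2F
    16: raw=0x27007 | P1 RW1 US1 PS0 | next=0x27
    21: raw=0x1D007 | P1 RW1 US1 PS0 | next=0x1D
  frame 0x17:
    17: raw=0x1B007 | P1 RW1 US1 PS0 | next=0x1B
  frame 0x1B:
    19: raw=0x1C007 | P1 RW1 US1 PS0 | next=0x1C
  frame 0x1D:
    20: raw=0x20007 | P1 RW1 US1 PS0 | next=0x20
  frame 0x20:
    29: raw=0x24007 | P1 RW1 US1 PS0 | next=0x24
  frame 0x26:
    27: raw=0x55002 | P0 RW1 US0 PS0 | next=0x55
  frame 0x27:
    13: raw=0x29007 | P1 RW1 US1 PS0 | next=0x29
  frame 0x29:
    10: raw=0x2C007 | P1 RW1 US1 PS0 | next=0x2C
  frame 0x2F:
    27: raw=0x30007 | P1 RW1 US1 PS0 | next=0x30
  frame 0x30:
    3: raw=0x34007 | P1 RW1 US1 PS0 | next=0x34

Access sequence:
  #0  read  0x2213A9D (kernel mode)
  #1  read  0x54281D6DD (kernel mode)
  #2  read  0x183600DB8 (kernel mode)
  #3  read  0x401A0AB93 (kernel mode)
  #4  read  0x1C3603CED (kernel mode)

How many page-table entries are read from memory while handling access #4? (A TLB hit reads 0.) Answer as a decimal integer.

Trace:
#0 VA=0x2213A9D (r,kernel):
  [0] read 0x13 idx=0: raw=0x17007 flags P=1 W=1 U=1 S=0
  [1] read 0x17 idx=17: raw=0x1B007 flags P=1 W=1 U=1 S=0
  [2] read 0x1B idx=19: raw=0x1C007 flags P=1 W=1 U=1 S=0
  ✓ 0x1CA9D  — 3 lookups
#1 VA=0x54281D6DD (r,kernel):
  [0] read 0x13 idx=21: raw=0x1D007 flags P=1 W=1 U=1 S=0
  [1] read 0x1D idx=20: raw=0x20007 flags P=1 W=1 U=1 S=0
  [2] read 0x20 idx=29: raw=0x24007 flags P=1 W=1 U=1 S=0
  ✓ 0x246DD  — 3 lookups
#2 VA=0x183600DB8 (r,kernel):
  [0] read 0x13 idx=6: raw=0x26007 flags P=1 W=1 U=1 S=0
  [1] read 0x26 idx=27: raw=0x55002 flags P=0 W=1 U=0 S=0
  ✗ PAGE_NOT_PRESENT  [2 reads]
#3 VA=0x401A0AB93 (r,kernel):
  [0] read 0x13 idx=16: raw=0x27007 flags P=1 W=1 U=1 S=0
  [1] read 0x27 idx=13: raw=0x29007 flags P=1 W=1 U=1 S=0
  [2] read 0x29 idx=10: raw=0x2C007 flags P=1 W=1 U=1 S=0
  ✓ 0x2CB93  — 3 lookups
#4 VA=0x1C3603CED (r,kernel):
  [0] read 0x13 idx=7: raw=0x2F007 flags P=1 W=1 U=1 S=0
  [1] read 0x2F idx=27: raw=0x30007 flags P=1 W=1 U=1 S=0
  [2] read 0x30 idx=3: raw=0x34007 flags P=1 W=1 U=1 S=0
  ✓ 0x34CED  — 3 lookups

Entries read for #4: 3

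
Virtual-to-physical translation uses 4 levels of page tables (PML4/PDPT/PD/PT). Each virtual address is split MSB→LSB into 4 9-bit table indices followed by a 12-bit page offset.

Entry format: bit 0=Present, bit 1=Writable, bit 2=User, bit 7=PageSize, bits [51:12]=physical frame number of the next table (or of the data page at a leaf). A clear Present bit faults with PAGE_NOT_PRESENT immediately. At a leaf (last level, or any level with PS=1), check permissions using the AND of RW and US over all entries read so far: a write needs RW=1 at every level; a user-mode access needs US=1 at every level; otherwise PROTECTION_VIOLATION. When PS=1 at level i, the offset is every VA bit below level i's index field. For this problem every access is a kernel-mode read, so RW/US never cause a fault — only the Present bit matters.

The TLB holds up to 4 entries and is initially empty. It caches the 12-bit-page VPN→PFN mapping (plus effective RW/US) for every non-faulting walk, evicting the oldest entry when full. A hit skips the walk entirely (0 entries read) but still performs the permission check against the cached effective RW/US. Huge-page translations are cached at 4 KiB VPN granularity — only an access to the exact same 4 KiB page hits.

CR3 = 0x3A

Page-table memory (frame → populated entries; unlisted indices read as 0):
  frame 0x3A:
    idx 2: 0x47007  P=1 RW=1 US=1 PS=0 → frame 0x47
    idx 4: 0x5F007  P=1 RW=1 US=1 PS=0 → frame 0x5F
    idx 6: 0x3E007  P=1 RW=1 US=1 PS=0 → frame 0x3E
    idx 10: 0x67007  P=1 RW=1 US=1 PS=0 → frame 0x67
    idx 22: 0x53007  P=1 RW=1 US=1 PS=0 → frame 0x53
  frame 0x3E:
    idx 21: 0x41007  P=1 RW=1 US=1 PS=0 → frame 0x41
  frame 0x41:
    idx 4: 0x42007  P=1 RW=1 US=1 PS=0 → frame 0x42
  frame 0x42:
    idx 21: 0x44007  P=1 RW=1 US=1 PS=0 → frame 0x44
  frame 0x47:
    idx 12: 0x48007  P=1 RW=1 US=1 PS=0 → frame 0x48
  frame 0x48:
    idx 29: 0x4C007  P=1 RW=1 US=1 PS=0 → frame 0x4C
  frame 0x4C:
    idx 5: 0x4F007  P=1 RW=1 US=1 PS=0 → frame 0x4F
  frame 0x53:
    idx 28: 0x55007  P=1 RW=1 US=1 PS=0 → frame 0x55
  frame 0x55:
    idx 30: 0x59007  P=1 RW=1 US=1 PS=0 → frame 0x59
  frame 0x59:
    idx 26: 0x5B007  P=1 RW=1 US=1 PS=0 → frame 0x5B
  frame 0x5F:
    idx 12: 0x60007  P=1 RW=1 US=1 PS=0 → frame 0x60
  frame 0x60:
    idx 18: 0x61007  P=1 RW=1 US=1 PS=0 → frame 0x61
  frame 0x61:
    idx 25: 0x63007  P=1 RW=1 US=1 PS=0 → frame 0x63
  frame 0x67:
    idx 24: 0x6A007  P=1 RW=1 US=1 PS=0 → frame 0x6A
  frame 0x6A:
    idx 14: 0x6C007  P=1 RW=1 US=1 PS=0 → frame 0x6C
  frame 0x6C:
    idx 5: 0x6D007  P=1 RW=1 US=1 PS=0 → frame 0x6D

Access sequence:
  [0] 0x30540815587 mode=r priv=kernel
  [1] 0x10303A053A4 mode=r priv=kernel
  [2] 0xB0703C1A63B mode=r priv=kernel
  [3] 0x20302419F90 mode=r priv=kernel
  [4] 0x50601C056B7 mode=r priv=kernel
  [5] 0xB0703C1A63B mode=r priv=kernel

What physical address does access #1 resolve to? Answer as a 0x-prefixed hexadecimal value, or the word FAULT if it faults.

Walk each access:
#0 VA=0x30540815587 (r,kernel):
  lvl0: tbl 0x3A, slot 6 ⇒ 0x3E007 (P1/RW1/US1/PS0)
  lvl1: tbl 0x3E, slot 21 ⇒ 0x41007 (P1/RW1/US1/PS0)
  lvl2: tbl 0x41, slot 4 ⇒ 0x42007 (P1/RW1/US1/PS0)
  lvl3: tbl 0x42, slot 21 ⇒ 0x44007 (P1/RW1/US1/PS0)
  ⇒ phys 0x44587  [4 reads]
#1 VA=0x10303A053A4 (r,kernel):
  lvl0: tbl 0x3A, slot 2 ⇒ 0x47007 (P1/RW1/US1/PS0)
  lvl1: tbl 0x47, slot 12 ⇒ 0x48007 (P1/RW1/US1/PS0)
  lvl2: tbl 0x48, slot 29 ⇒ 0x4C007 (P1/RW1/US1/PS0)
  lvl3: tbl 0x4C, slot 5 ⇒ 0x4F007 (P1/RW1/US1/PS0)
  ⇒ phys 0x4F3A4  [4 reads]
#2 VA=0xB0703C1A63B (r,kernel):
  lvl0: tbl 0x3A, slot 22 ⇒ 0x53007 (P1/RW1/US1/PS0)
  lvl1: tbl 0x53, slot 28 ⇒ 0x55007 (P1/RW1/US1/PS0)
  lvl2: tbl 0x55, slot 30 ⇒ 0x59007 (P1/RW1/US1/PS0)
  lvl3: tbl 0x59, slot 26 ⇒ 0x5B007 (P1/RW1/US1/PS0)
  ⇒ phys 0x5B63B  [4 reads]
#3 VA=0x20302419F90 (r,kernel):
  lvl0: tbl 0x3A, slot 4 ⇒ 0x5F007 (P1/RW1/US1/PS0)
  lvl1: tbl 0x5F, slot 12 ⇒ 0x60007 (P1/RW1/US1/PS0)
  lvl2: tbl 0x60, slot 18 ⇒ 0x61007 (P1/RW1/US1/PS0)
  lvl3: tbl 0x61, slot 25 ⇒ 0x63007 (P1/RW1/US1/PS0)
  ⇒ phys 0x63F90  [4 reads]
#4 VA=0x50601C056B7 (r,kernel):
  lvl0: tbl 0x3A, slot 10 ⇒ 0x67007 (P1/RW1/US1/PS0)
  lvl1: tbl 0x67, slot 24 ⇒ 0x6A007 (P1/RW1/US1/PS0)
  lvl2: tbl 0x6A, slot 14 ⇒ 0x6C007 (P1/RW1/US1/PS0)
  lvl3: tbl 0x6C, slot 5 ⇒ 0x6D007 (P1/RW1/US1/PS0)
  ⇒ phys 0x6D6B7  [4 reads]
#5 VA=0xB0703C1A63B (r,kernel):
  TLB hit vpn=0xB0703C1A → PA=0x5B63B

Access #1 PA: 0x4F3A4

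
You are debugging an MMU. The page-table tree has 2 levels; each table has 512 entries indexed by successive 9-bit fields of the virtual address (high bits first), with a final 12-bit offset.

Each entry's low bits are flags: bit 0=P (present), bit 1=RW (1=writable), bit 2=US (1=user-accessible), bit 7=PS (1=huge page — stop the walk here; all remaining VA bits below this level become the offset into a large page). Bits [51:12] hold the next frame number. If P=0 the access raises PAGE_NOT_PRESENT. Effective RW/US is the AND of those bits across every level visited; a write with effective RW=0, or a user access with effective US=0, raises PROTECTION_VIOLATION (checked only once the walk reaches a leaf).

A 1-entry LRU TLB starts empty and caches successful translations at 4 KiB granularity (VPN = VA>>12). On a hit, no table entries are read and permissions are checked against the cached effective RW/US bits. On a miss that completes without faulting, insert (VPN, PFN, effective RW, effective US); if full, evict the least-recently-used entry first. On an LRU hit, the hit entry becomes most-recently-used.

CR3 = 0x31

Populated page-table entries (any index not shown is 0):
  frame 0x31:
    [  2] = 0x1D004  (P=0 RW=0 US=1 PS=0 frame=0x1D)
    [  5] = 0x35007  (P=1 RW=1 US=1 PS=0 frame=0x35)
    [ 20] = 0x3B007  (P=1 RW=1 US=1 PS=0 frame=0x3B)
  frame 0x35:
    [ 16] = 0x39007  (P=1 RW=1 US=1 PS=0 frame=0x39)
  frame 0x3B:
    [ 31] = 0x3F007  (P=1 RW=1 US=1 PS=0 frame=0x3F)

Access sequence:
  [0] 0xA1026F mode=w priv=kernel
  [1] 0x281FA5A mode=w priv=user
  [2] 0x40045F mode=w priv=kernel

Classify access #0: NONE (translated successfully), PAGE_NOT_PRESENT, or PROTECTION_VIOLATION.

Trace:
#0 VA=0xA1026F (w,kernel):
  L0: frame=0x31 idx=5 entry=0x35007 [P=1 RW=1 US=1 PS=0]
  L1: frame=0x35 idx=16 entry=0x39007 [P=1 RW=1 US=1 PS=0]
  → PA=0x3926F  (2 entries read)
#1 VA=0x281FA5A (w,user):
  L0: frame=0x31 idx=20 entry=0x3B007 [P=1 RW=1 US=1 PS=0]
  L1: frame=0x3B idx=31 entry=0x3F007 [P=1 RW=1 US=1 PS=0]
  → PA=0x3FA5A  (2 entries read)
#2 VA=0x40045F (w,kernel):
  L0: frame=0x31 idx=2 entry=0x1D004 [P=0 RW=0 US=1 PS=0]
  → PAGE_NOT_PRESENT  (1 entries read)

Access #0 fault: NONE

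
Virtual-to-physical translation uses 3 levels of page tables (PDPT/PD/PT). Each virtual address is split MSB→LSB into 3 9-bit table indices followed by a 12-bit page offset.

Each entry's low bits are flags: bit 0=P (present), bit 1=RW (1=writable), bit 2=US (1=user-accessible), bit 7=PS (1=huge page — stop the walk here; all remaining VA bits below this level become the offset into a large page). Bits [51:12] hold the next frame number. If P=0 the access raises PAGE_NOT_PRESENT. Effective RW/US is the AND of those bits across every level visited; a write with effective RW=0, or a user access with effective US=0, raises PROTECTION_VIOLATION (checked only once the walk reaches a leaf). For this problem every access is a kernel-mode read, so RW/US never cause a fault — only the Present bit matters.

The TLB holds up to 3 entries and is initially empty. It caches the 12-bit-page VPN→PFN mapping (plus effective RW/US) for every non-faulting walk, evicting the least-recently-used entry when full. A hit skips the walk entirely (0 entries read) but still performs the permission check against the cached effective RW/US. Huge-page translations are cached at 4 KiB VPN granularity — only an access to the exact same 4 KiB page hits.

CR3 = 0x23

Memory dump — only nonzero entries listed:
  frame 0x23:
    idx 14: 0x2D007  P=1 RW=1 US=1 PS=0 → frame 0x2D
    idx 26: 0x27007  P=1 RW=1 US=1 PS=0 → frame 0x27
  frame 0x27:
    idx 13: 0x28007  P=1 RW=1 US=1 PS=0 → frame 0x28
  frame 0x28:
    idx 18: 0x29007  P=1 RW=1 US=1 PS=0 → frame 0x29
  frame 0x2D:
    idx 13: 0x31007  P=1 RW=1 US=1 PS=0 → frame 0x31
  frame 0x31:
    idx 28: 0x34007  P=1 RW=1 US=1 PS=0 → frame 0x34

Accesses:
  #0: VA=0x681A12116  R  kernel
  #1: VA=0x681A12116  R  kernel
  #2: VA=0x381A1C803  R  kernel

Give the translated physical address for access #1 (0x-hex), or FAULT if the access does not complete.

Trace:
#0 VA=0x681A12116 (r,kernel):
  [0] read 0x23 idx=26: raw=0x27007 flags P=1 W=1 U=1 S=0
  [1] read 0x27 idx=13: raw=0x28007 flags P=1 W=1 U=1 S=0
  [2] read 0x28 idx=18: raw=0x29007 flags P=1 W=1 U=1 S=0
  → PA=0x29116  (3 entries read)
#1 VA=0x681A12116 (r,kernel):
  TLB hit vpn=0x681A12 → PA=0x29116
#2 VA=0x381A1C803 (r,kernel):
  [0] read 0x23 idx=14: raw=0x2D007 flags P=1 W=1 U=1 S=0
  [1] read 0x2D idx=13: raw=0x31007 flags P=1 W=1 U=1 S=0
  [2] read 0x31 idx=28: raw=0x34007 flags P=1 W=1 U=1 S=0
  → PA=0x34803  (3 entries read)

Access #1 PA: 0x29116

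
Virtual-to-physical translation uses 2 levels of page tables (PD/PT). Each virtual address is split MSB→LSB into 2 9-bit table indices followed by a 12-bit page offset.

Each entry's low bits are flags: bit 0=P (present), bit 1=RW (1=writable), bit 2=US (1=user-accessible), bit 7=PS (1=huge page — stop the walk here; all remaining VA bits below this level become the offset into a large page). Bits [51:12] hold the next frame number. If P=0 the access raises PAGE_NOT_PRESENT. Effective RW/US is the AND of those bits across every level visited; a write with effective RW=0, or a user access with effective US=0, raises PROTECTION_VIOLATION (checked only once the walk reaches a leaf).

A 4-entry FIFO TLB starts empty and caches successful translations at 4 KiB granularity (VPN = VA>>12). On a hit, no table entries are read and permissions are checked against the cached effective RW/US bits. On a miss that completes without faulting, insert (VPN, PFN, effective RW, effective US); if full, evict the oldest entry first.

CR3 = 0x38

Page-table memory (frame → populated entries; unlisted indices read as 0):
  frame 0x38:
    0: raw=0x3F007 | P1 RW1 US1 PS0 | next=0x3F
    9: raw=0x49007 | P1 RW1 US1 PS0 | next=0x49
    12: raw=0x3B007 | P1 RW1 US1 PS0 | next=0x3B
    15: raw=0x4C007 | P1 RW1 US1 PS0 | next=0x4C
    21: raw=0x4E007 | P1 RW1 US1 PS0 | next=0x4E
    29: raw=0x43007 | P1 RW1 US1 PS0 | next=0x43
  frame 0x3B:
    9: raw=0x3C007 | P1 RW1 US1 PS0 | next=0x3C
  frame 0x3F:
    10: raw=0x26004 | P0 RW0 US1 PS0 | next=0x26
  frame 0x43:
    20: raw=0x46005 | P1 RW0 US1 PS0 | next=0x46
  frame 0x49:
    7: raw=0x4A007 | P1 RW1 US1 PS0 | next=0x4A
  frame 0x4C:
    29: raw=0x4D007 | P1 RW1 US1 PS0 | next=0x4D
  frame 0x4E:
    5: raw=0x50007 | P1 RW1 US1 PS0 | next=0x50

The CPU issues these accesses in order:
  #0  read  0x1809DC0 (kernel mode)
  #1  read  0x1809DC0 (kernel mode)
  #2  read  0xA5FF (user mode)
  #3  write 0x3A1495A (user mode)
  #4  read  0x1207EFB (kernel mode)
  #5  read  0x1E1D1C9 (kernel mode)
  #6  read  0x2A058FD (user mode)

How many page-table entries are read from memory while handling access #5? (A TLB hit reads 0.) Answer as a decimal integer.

Walk each access:
#0 VA=0x1809DC0 (r,kernel):
  L0 @0x38[12] → 0x3B007  P=1,RW=1,US=1,PS=0
  L1 @0x3B[9] → 0x3C007  P=1,RW=1,US=1,PS=0
  ✓ 0x3CDC0  — 2 lookups
#1 VA=0x1809DC0 (r,kernel):
  TLB hit vpn=0x1809 → PA=0x3CDC0
#2 VA=0xA5FF (r,user):
  L0 @0x38[0] → 0x3F007  P=1,RW=1,US=1,PS=0
  L1 @0x3F[10] → 0x26004  P=0,RW=0,US=1,PS=0
  ✗ PAGE_NOT_PRESENT  [2 reads]
#3 VA=0x3A1495A (w,user):
  L0 @0x38[29] → 0x43007  P=1,RW=1,US=1,PS=0
  L1 @0x43[20] → 0x46005  P=1,RW=0,US=1,PS=0
  ✗ PROTECTION_VIOLATION  [2 reads]
#4 VA=0x1207EFB (r,kernel):
  L0 @0x38[9] → 0x49007  P=1,RW=1,US=1,PS=0
  L1 @0x49[7] → 0x4A007  P=1,RW=1,US=1,PS=0
  ✓ 0x4AEFB  — 2 lookups
#5 VA=0x1E1D1C9 (r,kernel):
  L0 @0x38[15] → 0x4C007  P=1,RW=1,US=1,PS=0
  L1 @0x4C[29] → 0x4D007  P=1,RW=1,US=1,PS=0
  ✓ 0x4D1C9  — 2 lookups
#6 VA=0x2A058FD (r,user):
  L0 @0x38[21] → 0x4E007  P=1,RW=1,US=1,PS=0
  L1 @0x4E[5] → 0x50007  P=1,RW=1,US=1,PS=0
  ✓ 0x508FD  — 2 lookups

Entries read for #5: 2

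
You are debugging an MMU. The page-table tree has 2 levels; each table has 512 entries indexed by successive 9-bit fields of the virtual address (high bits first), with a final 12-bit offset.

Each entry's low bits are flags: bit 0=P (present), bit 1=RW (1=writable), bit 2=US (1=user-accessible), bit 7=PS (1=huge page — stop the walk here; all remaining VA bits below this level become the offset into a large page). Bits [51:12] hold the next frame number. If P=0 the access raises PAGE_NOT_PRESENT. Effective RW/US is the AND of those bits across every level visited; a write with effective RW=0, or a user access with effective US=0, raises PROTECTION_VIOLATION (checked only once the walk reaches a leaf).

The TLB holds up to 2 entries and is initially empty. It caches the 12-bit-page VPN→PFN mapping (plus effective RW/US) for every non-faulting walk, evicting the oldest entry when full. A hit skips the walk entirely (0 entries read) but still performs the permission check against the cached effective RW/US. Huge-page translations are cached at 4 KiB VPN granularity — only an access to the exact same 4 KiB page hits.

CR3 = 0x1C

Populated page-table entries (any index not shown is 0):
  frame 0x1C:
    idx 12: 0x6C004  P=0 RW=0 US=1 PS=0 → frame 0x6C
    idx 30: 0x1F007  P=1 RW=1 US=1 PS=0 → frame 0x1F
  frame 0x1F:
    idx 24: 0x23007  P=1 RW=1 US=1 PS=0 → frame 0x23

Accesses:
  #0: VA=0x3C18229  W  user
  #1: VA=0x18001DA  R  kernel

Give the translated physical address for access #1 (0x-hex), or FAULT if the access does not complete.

Per-access translation:
#0 VA=0x3C18229 (w,user):
  [0] read 0x1C idx=30: raw=0x1F007 flags P=1 W=1 U=1 S=0
  [1] read 0x1F idx=24: raw=0x23007 flags P=1 W=1 U=1 S=0
  ✓ 0x23229  — 2 lookups
#1 VA=0x18001DA (r,kernel):
  [0] read 0x1C idx=12: raw=0x6C004 flags P=0 W=0 U=1 S=0
  ⇒ fault: PAGE_NOT_PRESENT  — 1 lookups

Access #1 PA: FAULT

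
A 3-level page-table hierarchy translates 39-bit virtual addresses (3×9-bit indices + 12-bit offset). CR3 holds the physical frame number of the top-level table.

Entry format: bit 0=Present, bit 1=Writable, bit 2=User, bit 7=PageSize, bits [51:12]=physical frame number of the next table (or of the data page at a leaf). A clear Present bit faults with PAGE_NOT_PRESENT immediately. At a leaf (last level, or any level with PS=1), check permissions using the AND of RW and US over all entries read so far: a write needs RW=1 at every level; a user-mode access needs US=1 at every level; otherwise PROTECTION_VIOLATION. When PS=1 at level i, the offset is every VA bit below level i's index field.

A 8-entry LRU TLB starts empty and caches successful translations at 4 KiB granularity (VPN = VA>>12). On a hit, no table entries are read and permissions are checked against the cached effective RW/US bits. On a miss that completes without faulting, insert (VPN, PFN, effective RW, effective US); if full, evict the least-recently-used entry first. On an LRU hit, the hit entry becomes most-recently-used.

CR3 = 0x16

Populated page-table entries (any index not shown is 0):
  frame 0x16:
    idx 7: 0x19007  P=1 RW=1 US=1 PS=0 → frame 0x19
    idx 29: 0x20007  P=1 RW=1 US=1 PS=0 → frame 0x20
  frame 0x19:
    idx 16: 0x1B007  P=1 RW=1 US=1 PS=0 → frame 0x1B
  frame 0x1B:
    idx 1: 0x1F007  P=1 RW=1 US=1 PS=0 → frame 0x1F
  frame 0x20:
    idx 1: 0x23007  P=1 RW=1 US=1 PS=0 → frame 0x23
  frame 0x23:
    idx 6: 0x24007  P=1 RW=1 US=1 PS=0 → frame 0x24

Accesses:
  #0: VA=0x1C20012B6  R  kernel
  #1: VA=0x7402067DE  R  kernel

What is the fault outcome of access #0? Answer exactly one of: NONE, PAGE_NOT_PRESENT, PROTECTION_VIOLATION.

Per-access translation:
#0 VA=0x1C20012B6 (r,kernel):
  [0] read 0x16 idx=7: raw=0x19007 flags P=1 W=1 U=1 S=0
  [1] read 0x19 idx=16: raw=0x1B007 flags P=1 W=1 U=1 S=0
  [2] read 0x1B idx=1: raw=0x1F007 flags P=1 W=1 U=1 S=0
  ✓ 0x1F2B6  — 3 lookups
#1 VA=0x7402067DE (r,kernel):
  [0] read 0x16 idx=29: raw=0x20007 flags P=1 W=1 U=1 S=0
  [1] read 0x20 idx=1: raw=0x23007 flags P=1 W=1 U=1 S=0
  [2] read 0x23 idx=6: raw=0x24007 flags P=1 W=1 U=1 S=0
  ✓ 0x247DE  — 3 lookups

Access #0 fault: NONE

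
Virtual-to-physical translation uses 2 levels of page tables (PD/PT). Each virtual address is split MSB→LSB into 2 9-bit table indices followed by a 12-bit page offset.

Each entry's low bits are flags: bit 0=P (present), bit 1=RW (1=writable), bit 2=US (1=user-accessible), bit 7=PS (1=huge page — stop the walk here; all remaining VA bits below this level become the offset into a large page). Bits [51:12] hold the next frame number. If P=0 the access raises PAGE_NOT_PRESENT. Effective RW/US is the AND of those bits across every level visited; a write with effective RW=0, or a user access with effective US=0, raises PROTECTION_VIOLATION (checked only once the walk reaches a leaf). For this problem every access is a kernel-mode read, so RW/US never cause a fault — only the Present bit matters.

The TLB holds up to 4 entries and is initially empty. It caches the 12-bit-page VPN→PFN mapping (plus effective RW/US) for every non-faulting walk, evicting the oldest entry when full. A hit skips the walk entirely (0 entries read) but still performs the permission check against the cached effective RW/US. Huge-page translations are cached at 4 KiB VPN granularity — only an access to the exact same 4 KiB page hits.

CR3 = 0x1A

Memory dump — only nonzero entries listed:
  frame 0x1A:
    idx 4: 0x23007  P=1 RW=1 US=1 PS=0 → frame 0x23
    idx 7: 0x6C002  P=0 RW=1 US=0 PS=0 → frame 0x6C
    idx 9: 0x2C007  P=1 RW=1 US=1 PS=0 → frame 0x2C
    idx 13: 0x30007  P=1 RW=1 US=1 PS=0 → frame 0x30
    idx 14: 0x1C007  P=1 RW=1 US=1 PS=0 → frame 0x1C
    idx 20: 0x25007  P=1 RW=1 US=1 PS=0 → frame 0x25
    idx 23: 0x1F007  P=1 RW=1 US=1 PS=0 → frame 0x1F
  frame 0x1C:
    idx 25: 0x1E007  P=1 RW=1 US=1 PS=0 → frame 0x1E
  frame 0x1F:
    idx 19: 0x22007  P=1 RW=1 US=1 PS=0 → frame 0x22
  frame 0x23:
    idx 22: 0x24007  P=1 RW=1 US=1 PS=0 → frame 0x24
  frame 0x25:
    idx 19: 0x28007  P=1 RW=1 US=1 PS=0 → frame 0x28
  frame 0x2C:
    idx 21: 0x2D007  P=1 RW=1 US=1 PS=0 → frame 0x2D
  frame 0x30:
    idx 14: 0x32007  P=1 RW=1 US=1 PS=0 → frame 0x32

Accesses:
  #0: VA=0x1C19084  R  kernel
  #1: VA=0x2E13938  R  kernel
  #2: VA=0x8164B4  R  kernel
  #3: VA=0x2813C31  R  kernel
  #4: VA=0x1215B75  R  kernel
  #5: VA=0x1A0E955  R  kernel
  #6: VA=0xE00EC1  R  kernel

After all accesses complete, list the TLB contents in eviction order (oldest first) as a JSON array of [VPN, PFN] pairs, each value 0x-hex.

Walk each access:
#0 VA=0x1C19084 (r,kernel):
  [0] read 0x1A idx=14: raw=0x1C007 flags P=1 W=1 U=1 S=0
  [1] read 0x1C idx=25: raw=0x1E007 flags P=1 W=1 U=1 S=0
  → PA=0x1E084  (2 entries read)
#1 VA=0x2E13938 (r,kernel):
  [0] read 0x1A idx=23: raw=0x1F007 flags P=1 W=1 U=1 S=0
  [1] read 0x1F idx=19: raw=0x22007 flags P=1 W=1 U=1 S=0
  → PA=0x22938  (2 entries read)
#2 VA=0x8164B4 (r,kernel):
  [0] read 0x1A idx=4: raw=0x23007 flags P=1 W=1 U=1 S=0
  [1] read 0x23 idx=22: raw=0x24007 flags P=1 W=1 U=1 S=0
  → PA=0x244B4  (2 entries read)
#3 VA=0x2813C31 (r,kernel):
  [0] read 0x1A idx=20: raw=0x25007 flags P=1 W=1 U=1 S=0
  [1] read 0x25 idx=19: raw=0x28007 flags P=1 W=1 U=1 S=0
  → PA=0x28C31  (2 entries read)
#4 VA=0x1215B75 (r,kernel):
  [0] read 0x1A idx=9: raw=0x2C007 flags P=1 W=1 U=1 S=0
  [1] read 0x2C idx=21: raw=0x2D007 flags P=1 W=1 U=1 S=0
  → PA=0x2DB75  (2 entries read)
#5 VA=0x1A0E955 (r,kernel):
  [0] read 0x1A idx=13: raw=0x30007 flags P=1 W=1 U=1 S=0
  [1] read 0x30 idx=14: raw=0x32007 flags P=1 W=1 U=1 S=0
  → PA=0x32955  (2 entries read)
#6 VA=0xE00EC1 (r,kernel):
  [0] read 0x1A idx=7: raw=0x6C002 flags P=0 W=1 U=0 S=0
  ⇒ fault: PAGE_NOT_PRESENT  — 1 lookups

TLB: [["0x816", "0x24"], ["0x2813", "0x28"], ["0x1215", "0x2D"], ["0x1A0E", "0x32"]]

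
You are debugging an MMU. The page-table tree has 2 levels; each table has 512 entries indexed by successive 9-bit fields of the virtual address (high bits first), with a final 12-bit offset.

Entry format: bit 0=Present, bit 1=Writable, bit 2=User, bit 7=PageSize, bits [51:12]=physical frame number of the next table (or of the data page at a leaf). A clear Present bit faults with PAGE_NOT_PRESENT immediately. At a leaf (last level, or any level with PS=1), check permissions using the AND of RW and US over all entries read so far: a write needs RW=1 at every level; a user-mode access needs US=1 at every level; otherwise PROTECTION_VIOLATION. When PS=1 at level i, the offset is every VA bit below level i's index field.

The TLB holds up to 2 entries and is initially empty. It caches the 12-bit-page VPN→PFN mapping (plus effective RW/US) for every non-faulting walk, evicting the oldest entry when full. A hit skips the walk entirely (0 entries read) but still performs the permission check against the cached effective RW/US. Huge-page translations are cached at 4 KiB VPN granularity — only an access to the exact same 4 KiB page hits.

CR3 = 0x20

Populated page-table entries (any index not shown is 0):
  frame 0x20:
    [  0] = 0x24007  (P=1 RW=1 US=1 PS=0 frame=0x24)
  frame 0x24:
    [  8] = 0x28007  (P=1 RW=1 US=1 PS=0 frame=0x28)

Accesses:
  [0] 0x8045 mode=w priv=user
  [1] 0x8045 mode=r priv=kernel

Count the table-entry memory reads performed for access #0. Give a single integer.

Trace:
#0 VA=0x8045 (w,user):
  L0: frame=0x20 idx=0 entry=0x24007 [P=1 RW=1 US=1 PS=0]
  L1: frame=0x24 idx=8 entry=0x28007 [P=1 RW=1 US=1 PS=0]
  ⇒ phys 0x28045  [2 reads]
#1 VA=0x8045 (r,kernel):
  TLB hit vpn=0x8 → PA=0x28045

Entries read for #0: 2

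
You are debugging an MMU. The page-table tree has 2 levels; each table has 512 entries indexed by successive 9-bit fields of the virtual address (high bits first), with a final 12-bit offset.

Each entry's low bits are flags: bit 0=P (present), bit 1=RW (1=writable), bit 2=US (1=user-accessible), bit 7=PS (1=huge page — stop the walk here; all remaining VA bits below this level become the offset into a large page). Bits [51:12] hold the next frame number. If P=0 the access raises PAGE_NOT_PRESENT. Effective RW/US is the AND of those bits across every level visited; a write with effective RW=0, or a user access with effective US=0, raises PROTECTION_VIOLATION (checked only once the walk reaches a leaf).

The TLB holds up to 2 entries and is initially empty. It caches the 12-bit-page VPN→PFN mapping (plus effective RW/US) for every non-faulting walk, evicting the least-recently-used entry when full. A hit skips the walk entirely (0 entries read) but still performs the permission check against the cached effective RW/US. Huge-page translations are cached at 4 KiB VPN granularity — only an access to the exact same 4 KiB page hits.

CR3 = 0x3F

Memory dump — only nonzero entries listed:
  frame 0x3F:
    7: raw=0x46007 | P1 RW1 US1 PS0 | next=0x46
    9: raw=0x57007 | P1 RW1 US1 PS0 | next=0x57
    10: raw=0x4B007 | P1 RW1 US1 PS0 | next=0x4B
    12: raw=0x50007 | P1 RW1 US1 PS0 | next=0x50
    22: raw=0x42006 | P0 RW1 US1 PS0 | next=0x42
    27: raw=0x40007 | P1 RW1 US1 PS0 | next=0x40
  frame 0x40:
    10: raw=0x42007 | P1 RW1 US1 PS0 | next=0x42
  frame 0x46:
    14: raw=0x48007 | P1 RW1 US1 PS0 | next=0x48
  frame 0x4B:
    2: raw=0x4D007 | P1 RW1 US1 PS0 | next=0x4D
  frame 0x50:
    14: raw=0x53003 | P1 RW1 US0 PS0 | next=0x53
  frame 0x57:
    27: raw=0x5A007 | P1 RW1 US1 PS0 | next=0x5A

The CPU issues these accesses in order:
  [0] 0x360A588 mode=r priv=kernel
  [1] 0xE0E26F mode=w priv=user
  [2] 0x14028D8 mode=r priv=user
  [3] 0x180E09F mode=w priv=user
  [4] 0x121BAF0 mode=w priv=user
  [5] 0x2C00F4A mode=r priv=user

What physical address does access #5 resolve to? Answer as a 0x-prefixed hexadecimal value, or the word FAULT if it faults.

Walk each access:
#0 VA=0x360A588 (r,kernel):
  L0 @0x3F[27] → 0x40007  P=1,RW=1,US=1,PS=0
  L1 @0x40[10] → 0x42007  P=1,RW=1,US=1,PS=0
  ✓ 0x42588  — 2 lookups
#1 VA=0xE0E26F (w,user):
  L0 @0x3F[7] → 0x46007  P=1,RW=1,US=1,PS=0
  L1 @0x46[14] → 0x48007  P=1,RW=1,US=1,PS=0
  ✓ 0x4826F  — 2 lookups
#2 VA=0x14028D8 (r,user):
  L0 @0x3F[10] → 0x4B007  P=1,RW=1,US=1,PS=0
  L1 @0x4B[2] → 0x4D007  P=1,RW=1,US=1,PS=0
  ✓ 0x4D8D8  — 2 lookups
#3 VA=0x180E09F (w,user):
  L0 @0x3F[12] → 0x50007  P=1,RW=1,US=1,PS=0
  L1 @0x50[14] → 0x53003  P=1,RW=1,US=0,PS=0
  ✗ PROTECTION_VIOLATION  [2 reads]
#4 VA=0x121BAF0 (w,user):
  L0 @0x3F[9] → 0x57007  P=1,RW=1,US=1,PS=0
  L1 @0x57[27] → 0x5A007  P=1,RW=1,US=1,PS=0
  ✓ 0x5AAF0  — 2 lookups
#5 VA=0x2C00F4A (r,user):
  L0 @0x3F[22] → 0x42006  P=0,RW=1,US=1,PS=0
  ✗ PAGE_NOT_PRESENT  [1 reads]

Access #5 PA: FAULT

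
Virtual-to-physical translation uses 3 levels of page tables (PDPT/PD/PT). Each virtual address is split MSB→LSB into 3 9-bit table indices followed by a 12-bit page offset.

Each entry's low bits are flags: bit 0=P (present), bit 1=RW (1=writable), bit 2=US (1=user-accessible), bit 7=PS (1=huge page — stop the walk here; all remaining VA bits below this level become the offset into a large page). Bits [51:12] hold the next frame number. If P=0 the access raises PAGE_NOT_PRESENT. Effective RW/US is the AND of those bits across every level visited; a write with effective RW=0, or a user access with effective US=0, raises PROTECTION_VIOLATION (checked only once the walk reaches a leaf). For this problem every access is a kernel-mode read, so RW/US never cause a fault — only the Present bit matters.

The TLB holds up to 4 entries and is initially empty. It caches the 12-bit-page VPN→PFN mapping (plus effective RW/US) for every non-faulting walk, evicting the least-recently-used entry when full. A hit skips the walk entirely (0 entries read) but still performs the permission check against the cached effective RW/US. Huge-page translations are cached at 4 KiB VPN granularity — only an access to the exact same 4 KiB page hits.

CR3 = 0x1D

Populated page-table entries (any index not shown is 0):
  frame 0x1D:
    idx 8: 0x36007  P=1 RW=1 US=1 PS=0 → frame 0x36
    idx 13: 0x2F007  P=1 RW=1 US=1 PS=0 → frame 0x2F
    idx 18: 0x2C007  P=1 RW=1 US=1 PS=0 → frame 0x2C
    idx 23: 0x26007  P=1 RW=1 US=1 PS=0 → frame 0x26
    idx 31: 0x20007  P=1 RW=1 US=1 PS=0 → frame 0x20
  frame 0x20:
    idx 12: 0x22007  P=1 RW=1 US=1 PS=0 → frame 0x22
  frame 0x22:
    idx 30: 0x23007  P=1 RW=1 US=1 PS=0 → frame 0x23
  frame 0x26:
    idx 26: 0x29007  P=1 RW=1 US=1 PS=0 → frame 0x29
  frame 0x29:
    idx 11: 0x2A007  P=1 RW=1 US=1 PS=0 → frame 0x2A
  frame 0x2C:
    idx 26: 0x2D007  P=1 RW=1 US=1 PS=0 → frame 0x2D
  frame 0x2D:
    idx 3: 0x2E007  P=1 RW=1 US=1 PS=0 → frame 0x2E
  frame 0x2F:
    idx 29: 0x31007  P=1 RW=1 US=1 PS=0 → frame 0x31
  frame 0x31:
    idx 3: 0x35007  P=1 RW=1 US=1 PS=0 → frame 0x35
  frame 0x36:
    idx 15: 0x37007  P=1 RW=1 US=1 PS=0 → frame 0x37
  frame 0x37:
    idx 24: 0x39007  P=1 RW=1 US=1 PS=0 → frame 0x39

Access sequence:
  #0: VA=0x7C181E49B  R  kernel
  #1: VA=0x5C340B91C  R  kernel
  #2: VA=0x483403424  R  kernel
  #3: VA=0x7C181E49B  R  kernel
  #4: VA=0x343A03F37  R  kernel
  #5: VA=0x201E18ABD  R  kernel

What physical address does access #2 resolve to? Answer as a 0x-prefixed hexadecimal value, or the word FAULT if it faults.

Trace:
#0 VA=0x7C181E49B (r,kernel):
  lvl0: tbl 0x1D, slot 31 ⇒ 0x20007 (P1/RW1/US1/PS0)
  lvl1: tbl 0x20, slot 12 ⇒ 0x22007 (P1/RW1/US1/PS0)
  lvl2: tbl 0x22, slot 30 ⇒ 0x23007 (P1/RW1/US1/PS0)
  → PA=0x2349B  (3 entries read)
#1 VA=0x5C340B91C (r,kernel):
  lvl0: tbl 0x1D, slot 23 ⇒ 0x26007 (P1/RW1/US1/PS0)
  lvl1: tbl 0x26, slot 26 ⇒ 0x29007 (P1/RW1/US1/PS0)
  lvl2: tbl 0x29, slot 11 ⇒ 0x2A007 (P1/RW1/US1/PS0)
  → PA=0x2A91C  (3 entries read)
#2 VA=0x483403424 (r,kernel):
  lvl0: tbl 0x1D, slot 18 ⇒ 0x2C007 (P1/RW1/US1/PS0)
  lvl1: tbl 0x2C, slot 26 ⇒ 0x2D007 (P1/RW1/US1/PS0)
  lvl2: tbl 0x2D, slot 3 ⇒ 0x2E007 (P1/RW1/US1/PS0)
  → PA=0x2E424  (3 entries read)
#3 VA=0x7C181E49B (r,kernel):
  TLB hit vpn=0x7C181E → PA=0x2349B
#4 VA=0x343A03F37 (r,kernel):
  lvl0: tbl 0x1D, slot 13 ⇒ 0x2F007 (P1/RW1/US1/PS0)
  lvl1: tbl 0x2F, slot 29 ⇒ 0x31007 (P1/RW1/US1/PS0)
  lvl2: tbl 0x31, slot 3 ⇒ 0x35007 (P1/RW1/US1/PS0)
  → PA=0x35F37  (3 entries read)
#5 VA=0x201E18ABD (r,kernel):
  lvl0: tbl 0x1D, slot 8 ⇒ 0x36007 (P1/RW1/US1/PS0)
  lvl1: tbl 0x36, slot 15 ⇒ 0x37007 (P1/RW1/US1/PS0)
  lvl2: tbl 0x37, slot 24 ⇒ 0x39007 (P1/RW1/US1/PS0)
  → PA=0x39ABD  (3 entries read)

Access #2 PA: 0x2E424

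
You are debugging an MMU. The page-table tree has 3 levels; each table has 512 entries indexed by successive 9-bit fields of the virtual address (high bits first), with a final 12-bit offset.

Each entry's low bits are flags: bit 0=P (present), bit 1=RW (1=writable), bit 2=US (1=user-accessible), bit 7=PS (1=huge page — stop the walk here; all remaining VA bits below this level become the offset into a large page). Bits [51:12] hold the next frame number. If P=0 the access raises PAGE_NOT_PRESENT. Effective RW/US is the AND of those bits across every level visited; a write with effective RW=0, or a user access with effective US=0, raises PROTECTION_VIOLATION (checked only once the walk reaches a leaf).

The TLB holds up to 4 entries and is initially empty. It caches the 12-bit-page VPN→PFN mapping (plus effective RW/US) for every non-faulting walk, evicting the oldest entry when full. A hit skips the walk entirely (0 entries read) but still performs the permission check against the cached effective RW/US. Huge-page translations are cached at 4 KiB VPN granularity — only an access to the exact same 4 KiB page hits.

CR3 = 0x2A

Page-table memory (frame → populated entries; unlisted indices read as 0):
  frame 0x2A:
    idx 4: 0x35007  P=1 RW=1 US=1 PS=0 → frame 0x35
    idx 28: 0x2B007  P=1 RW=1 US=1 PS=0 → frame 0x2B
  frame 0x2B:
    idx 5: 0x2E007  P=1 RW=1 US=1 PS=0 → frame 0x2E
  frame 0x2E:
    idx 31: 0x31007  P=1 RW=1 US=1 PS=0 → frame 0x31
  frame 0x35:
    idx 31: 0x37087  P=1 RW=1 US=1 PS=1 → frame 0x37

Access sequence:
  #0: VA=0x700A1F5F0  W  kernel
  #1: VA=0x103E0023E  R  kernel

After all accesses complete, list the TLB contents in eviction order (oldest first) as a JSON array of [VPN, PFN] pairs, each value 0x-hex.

Trace:
#0 VA=0x700A1F5F0 (w,kernel):
  L0: frame=0x2A idx=28 entry=0x2B007 [P=1 RW=1 US=1 PS=0]
  L1: frame=0x2B idx=5 entry=0x2E007 [P=1 RW=1 US=1 PS=0]
  L2: frame=0x2E idx=31 entry=0x31007 [P=1 RW=1 US=1 PS=0]
  → PA=0x315F0  (3 entries read)
#1 VA=0x103E0023E (r,kernel):
  L0: frame=0x2A idx=4 entry=0x35007 [P=1 RW=1 US=1 PS=0]
  L1: frame=0x35 idx=31 entry=0x37087 [P=1 RW=1 US=1 PS=1]
  → PA=0x3723E (huge @L1)  (2 entries read)

TLB: [["0x700A1F", "0x31"], ["0x103E00", "0x37"]]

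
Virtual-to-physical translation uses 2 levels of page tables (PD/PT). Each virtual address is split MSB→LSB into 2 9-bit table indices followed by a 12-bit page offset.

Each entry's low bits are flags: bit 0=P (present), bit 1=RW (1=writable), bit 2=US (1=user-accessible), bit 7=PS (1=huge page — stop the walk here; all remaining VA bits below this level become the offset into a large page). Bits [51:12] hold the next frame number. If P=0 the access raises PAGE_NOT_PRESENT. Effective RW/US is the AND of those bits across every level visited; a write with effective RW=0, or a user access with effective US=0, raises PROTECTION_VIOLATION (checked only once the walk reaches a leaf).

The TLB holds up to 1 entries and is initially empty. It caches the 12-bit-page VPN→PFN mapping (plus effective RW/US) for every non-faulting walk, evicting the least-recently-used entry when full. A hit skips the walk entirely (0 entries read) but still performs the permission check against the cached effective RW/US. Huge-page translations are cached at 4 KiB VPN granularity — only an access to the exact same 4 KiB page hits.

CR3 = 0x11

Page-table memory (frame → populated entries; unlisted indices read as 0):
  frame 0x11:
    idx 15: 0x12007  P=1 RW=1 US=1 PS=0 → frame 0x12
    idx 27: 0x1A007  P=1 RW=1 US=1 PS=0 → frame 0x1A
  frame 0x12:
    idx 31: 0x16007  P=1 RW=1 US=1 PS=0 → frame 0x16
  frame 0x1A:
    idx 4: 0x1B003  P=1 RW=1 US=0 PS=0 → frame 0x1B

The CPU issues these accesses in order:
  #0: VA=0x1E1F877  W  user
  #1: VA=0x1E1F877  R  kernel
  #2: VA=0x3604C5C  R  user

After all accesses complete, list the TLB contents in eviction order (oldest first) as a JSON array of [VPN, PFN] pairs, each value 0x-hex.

Trace:
#0 VA=0x1E1F877 (w,user):
  L0 @0x11[15] → 0x12007  P=1,RW=1,US=1,PS=0
  L1 @0x12[31] → 0x16007  P=1,RW=1,US=1,PS=0
  → PA=0x16877  (2 entries read)
#1 VA=0x1E1F877 (r,kernel):
  TLB hit vpn=0x1E1F → PA=0x16877
#2 VA=0x3604C5C (r,user):
  L0 @0x11[27] → 0x1A007  P=1,RW=1,US=1,PS=0
  L1 @0x1A[4] → 0x1B003  P=1,RW=1,US=0,PS=0
  ⇒ fault: PROTECTION_VIOLATION  — 2 lookups

TLB: [["0x1E1F", "0x16"]]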